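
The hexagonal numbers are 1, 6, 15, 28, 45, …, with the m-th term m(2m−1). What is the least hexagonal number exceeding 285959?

Solve n(2n−1) > 285959 for integer n.
The largest n with value ≤ 285959 is 378 (since 285390 ≤ 285959 < 286903), so the first above is n = 379, value 286903.

286903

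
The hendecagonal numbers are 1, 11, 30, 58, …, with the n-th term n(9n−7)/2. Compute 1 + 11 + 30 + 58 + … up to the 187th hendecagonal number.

Σ i(9i−7)/2 = (9Σi² − 7Σi) / 2 over i = 1..187.
Σi = 17578 and Σi² = 2197250.
(9·2197250 − 7·17578) / 2 = 19652204/2 = 9826102.

9826102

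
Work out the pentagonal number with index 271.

110026

The 271st pentagonal number is n(3n−1)/2 with n = 271.
271·(3·271 − 1)/2 = 271·812/2 = 271·406 = 110026.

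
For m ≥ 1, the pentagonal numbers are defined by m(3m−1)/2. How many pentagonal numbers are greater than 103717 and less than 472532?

The n-th pentagonal number is n(3n−1)/2.
Smallest index with value > 103717: n = 264 (giving 104412).
Largest index with value < 472532: n = 561 (giving 471801).
Indices 264 through 561: 298 terms.

298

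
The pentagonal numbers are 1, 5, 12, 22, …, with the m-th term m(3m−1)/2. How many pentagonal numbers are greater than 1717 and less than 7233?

The n-th pentagonal number is n(3n−1)/2.
Smallest index with value > 1717: n = 35 (giving 1820).
Largest index with value < 7233: n = 69 (giving 7107).
Indices 35 through 69: 35 terms.

35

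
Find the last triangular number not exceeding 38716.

38503

Solve n(n+1)/2 ≤ 38716 for integer n.
n = 277 gives 38503 ≤ 38716, while n = 278 gives 38781 > 38716; so the answer is 38503.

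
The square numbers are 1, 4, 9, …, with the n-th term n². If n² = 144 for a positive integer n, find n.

12

We need n² = 144, so n = √144 = 12.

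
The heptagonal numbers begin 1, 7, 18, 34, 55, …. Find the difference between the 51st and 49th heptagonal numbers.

497

51·(5·51 − 3)/2 = 6426 and 49·(5·49 − 3)/2 = 5929.
Difference: 6426 − 5929 = 497.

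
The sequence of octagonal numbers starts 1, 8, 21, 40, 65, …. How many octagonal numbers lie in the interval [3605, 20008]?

48

The n-th octagonal number is n(3n−2).
Smallest index with value ≥ 3605: n = 35 (giving 3605).
Largest index with value ≤ 20008: n = 82 (giving 20008).
Indices 35 through 82: 48 terms.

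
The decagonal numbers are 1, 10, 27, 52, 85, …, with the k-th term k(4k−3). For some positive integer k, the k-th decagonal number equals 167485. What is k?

205

Set n(4n−3) = 167485, giving 4n² − 3n − 167485 = 0.
The discriminant is 9 + 16·167485 = 2679769, and √2679769 = 1637.
So n = (3 + 1637) / 8 = 1640/8 = 205.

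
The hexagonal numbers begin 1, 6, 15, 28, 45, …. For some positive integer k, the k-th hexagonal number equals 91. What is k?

Set n(2n−1) = 91, giving 2n² − n − 91 = 0.
The discriminant is 1 + 8·91 = 729, and √729 = 27.
So n = (1 + 27) / 4 = 28/4 = 7.

7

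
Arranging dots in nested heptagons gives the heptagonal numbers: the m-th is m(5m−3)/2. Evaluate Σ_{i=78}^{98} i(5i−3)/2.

405713

Σ i(5i−3)/2 = (5Σi² − 3Σi) / 2 over i = 78..98.
Σi = 4851 − 3003 = 1848 and Σi² = 318549 − 155155 = 163394.
(5·163394 − 3·1848) / 2 = 811426/2 = 405713.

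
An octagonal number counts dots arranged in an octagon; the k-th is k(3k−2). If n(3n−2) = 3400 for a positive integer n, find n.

Set n(3n−2) = 3400, giving 3n² − 2n − 3400 = 0.
The discriminant is 4 + 12·3400 = 40804, and √40804 = 202.
So n = (2 + 202) / 6 = 204/6 = 34.

34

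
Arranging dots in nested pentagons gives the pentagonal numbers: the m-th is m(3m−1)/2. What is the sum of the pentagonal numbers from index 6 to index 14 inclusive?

Σ i(3i−1)/2 = (3Σi² − Σi) / 2 over i = 6..14.
Σi = 105 − 15 = 90 and Σi² = 1015 − 55 = 960.
(3·960 − 1·90) / 2 = 2790/2 = 1395.

1395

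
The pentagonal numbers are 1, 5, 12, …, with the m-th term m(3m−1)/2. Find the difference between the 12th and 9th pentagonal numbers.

93

12·(3·12 − 1)/2 = 210 and 9·(3·9 − 1)/2 = 117.
Difference: 210 − 117 = 93.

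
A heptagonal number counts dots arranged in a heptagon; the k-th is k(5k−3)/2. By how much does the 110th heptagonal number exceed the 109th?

546

Consecutive heptagonal numbers differ by 5n − 4: here 5·110 − 4 = 546.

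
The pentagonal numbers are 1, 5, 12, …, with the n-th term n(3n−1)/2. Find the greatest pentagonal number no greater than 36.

Solve n(3n−1)/2 ≤ 36 for integer n.
n = 5 gives 35 ≤ 36, while n = 6 gives 51 > 36; so the answer is 35.

35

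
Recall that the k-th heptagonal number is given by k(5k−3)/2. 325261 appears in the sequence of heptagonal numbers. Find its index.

Set n(5n−3)/2 = 325261, giving 5n² − 3n − 650522 = 0.
The discriminant is 9 + 40·325261 = 13010449, and √13010449 = 3607.
So n = (3 + 3607) / 10 = 3610/10 = 361.
Check: 361·(5·361 − 3)/2 = 325261. ✓

361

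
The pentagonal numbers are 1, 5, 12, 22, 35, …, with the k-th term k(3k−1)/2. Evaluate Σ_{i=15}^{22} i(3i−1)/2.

4096

Σ i(3i−1)/2 = (3Σi² − Σi) / 2 over i = 15..22.
Σi = 253 − 105 = 148 and Σi² = 3795 − 1015 = 2780.
(3·2780 − 1·148) / 2 = 8192/2 = 4096.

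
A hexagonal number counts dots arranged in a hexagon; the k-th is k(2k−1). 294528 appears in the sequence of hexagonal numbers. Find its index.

Set n(2n−1) = 294528, giving 2n² − n − 294528 = 0.
So n = (1 + 1535) / 4 = 1536/4 = 384.
Check: 384·(2·384 − 1) = 294528. ✓

384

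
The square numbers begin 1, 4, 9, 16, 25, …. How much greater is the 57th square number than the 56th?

n² − (n−1)² = 2n − 1, so 57² − 56² = 2·57 − 1 = 113.

113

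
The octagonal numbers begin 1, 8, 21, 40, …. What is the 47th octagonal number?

47·(3·47 − 2) = 47·139 = 6533.

6533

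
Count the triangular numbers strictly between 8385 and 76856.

262

The n-th triangular number is n(n+1)/2.
Smallest index with value > 8385: n = 130 (giving 8515).
Largest index with value < 76856: n = 391 (giving 76636).
Indices 130 through 391: 262 terms.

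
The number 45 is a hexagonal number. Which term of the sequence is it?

5

Set n(2n−1) = 45, giving 2n² − n − 45 = 0.
The discriminant is 1 + 8·45 = 361, and √361 = 19.
So n = (1 + 19) / 4 = 20/4 = 5.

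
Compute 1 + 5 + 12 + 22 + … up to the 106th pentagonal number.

Σ i(3i−1)/2 = (3Σi² − Σi) / 2 over i = 1..106.
Σi = 5671 and Σi² = 402641.
(3·402641 − 1·5671) / 2 = 1202252/2 = 601126.

601126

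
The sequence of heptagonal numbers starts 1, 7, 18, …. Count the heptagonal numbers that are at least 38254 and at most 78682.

54

The n-th heptagonal number is n(5n−3)/2.
Smallest index with value ≥ 38254: n = 124 (giving 38254).
Largest index with value ≤ 78682: n = 177 (giving 78057).
Indices 124 through 177: 54 terms.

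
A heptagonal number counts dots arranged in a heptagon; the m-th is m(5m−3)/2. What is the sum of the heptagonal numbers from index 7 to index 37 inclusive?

Σ i(5i−3)/2 = (5Σi² − 3Σi) / 2 over i = 7..37.
Σi = 703 − 21 = 682 and Σi² = 17575 − 91 = 17484.
(5·17484 − 3·682) / 2 = 85374/2 = 42687.

42687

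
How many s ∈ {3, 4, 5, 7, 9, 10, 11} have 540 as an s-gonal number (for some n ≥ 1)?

s = 3: P(3, 32) = 528 and P(3, 33) = 561; 540 is not s-gonal.
s = 4: P(4, 23) = 529 and P(4, 24) = 576; 540 is not s-gonal.
s = 5: P(5, 19) = 532 and P(5, 20) = 590; 540 is not s-gonal.
s = 7: P(7, 15) = 540. ✓
s = 9: P(9, 12) = 474 and P(9, 13) = 559; 540 is not s-gonal.
s = 10: P(10, 12) = 540. ✓
s = 11: P(11, 11) = 506 and P(11, 12) = 606; 540 is not s-gonal.
Hits: s ∈ {7, 10} → 2.

2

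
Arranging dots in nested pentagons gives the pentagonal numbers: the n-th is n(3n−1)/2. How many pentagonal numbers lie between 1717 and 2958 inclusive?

11

The n-th pentagonal number is n(3n−1)/2.
Smallest index with value ≥ 1717: n = 34 (giving 1717).
Largest index with value ≤ 2958: n = 44 (giving 2882).
Indices 34 through 44: 11 terms.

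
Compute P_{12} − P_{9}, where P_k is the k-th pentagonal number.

12·(3·12 − 1)/2 = 210 and 9·(3·9 − 1)/2 = 117.
Difference: 210 − 117 = 93.

93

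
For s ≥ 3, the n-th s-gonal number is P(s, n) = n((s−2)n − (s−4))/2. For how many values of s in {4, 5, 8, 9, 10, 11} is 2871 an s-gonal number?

s = 4: P(4, 53) = 2809 and P(4, 54) = 2916; 2871 is not s-gonal.
s = 5: P(5, 43) = 2752 and P(5, 44) = 2882; 2871 is not s-gonal.
s = 8: P(8, 31) = 2821 and P(8, 32) = 3008; 2871 is not s-gonal.
s = 9: P(9, 29) = 2871. ✓
s = 10: P(10, 27) = 2835 and P(10, 28) = 3052; 2871 is not s-gonal.
s = 11: P(11, 25) = 2725 and P(11, 26) = 2951; 2871 is not s-gonal.
Hits: s ∈ {9} → 1.

1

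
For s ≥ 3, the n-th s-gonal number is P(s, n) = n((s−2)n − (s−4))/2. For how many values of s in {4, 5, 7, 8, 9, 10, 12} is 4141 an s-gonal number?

1

s = 4: P(4, 64) = 4096 and P(4, 65) = 4225; 4141 is not s-gonal.
s = 5: P(5, 52) = 4030 and P(5, 53) = 4187; 4141 is not s-gonal.
s = 7: P(7, 41) = 4141. ✓
s = 8: P(8, 37) = 4033 and P(8, 38) = 4256; 4141 is not s-gonal.
s = 9: P(9, 34) = 3961 and P(9, 35) = 4200; 4141 is not s-gonal.
s = 10: P(10, 32) = 4000 and P(10, 33) = 4257; 4141 is not s-gonal.
s = 12: P(12, 29) = 4089 and P(12, 30) = 4380; 4141 is not s-gonal.
Hits: s ∈ {7} → 1.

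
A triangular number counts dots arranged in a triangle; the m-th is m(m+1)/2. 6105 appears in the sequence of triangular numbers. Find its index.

Set n(n+1)/2 = 6105, giving n² + n − 12210 = 0.
The discriminant is 1 + 8·6105 = 48841, and √48841 = 221.
So n = (-1 + 221) / 2 = 220/2 = 110.
Check: 110·111/2 = 6105. ✓

110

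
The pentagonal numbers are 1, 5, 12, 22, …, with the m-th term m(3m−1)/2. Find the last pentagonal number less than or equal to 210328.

209627

Solve n(3n−1)/2 ≤ 210328 for integer n.
n = 374 gives 209627 ≤ 210328, while n = 375 gives 210750 > 210328; so the answer is 209627.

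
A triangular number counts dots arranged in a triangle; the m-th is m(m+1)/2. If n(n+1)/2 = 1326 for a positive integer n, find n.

Set n(n+1)/2 = 1326, giving n² + n − 2652 = 0.
The discriminant is 1 + 8·1326 = 10609, and √10609 = 103.
So n = (-1 + 103) / 2 = 102/2 = 51.

51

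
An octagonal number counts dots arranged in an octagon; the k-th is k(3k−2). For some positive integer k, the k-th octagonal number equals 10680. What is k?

60

Set n(3n−2) = 10680, giving 3n² − 2n − 10680 = 0.
The discriminant is 4 + 12·10680 = 128164, and √128164 = 358.
So n = (2 + 358) / 6 = 360/6 = 60.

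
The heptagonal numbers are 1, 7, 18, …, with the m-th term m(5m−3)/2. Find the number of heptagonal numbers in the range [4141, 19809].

The n-th heptagonal number is n(5n−3)/2.
Smallest index with value ≥ 4141: n = 41 (giving 4141).
Largest index with value ≤ 19809: n = 89 (giving 19669).
Indices 41 through 89: 49 terms.

49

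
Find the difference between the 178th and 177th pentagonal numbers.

532

Consecutive pentagonal numbers differ by 3n − 2: here 3·178 − 2 = 532.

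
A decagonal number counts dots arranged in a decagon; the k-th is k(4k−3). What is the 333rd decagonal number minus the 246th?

201231

333·(4·333 − 3) = 442557 and 246·(4·246 − 3) = 241326.
Difference: 442557 − 241326 = 201231.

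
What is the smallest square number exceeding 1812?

Solve n² > 1812 for integer n.
The largest n with value ≤ 1812 is 42 (since 1764 ≤ 1812 < 1849), so the first above is n = 43, value 1849.

1849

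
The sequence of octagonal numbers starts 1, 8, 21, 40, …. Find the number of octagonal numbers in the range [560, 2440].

The n-th octagonal number is n(3n−2).
Smallest index with value ≥ 560: n = 14 (giving 560).
Largest index with value ≤ 2440: n = 28 (giving 2296).
Indices 14 through 28: 15 terms.

15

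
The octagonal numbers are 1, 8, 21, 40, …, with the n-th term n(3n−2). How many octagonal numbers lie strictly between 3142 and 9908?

25

The n-th octagonal number is n(3n−2).
Smallest index with value > 3142: n = 33 (giving 3201).
Largest index with value < 9908: n = 57 (giving 9633).
Indices 33 through 57: 25 terms.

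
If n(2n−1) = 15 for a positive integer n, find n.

3

Set n(2n−1) = 15, giving 2n² − n − 15 = 0.
The discriminant is 1 + 8·15 = 121, and √121 = 11.
So n = (1 + 11) / 4 = 12/4 = 3.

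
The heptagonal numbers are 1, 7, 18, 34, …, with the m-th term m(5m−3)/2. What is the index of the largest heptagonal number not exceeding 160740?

253

Solve n(5n−3)/2 ≤ 160740 for integer n.
n = 253 gives 159643 ≤ 160740, while n = 254 gives 160909 > 160740; so the answer is index 253.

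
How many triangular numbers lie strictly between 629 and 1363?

17

The n-th triangular number is n(n+1)/2.
Smallest index with value > 629: n = 35 (giving 630).
Largest index with value < 1363: n = 51 (giving 1326).
Indices 35 through 51: 17 terms.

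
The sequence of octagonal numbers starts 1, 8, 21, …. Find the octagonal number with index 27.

2133

27·(3·27 − 2) = 27·79 = 2133.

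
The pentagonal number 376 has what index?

Set n(3n−1)/2 = 376, giving 3n² − n − 752 = 0.
The discriminant is 1 + 24·376 = 9025, and √9025 = 95.
So n = (1 + 95) / 6 = 96/6 = 16.
Check: 16·(3·16 − 1)/2 = 376. ✓

16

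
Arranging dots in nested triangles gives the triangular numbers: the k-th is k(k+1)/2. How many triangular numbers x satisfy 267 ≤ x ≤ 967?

The n-th triangular number is n(n+1)/2.
Smallest index with value ≥ 267: n = 23 (giving 276).
Largest index with value ≤ 967: n = 43 (giving 946).
Indices 23 through 43: 21 terms.

21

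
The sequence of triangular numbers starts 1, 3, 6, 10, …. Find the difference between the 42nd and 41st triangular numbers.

Consecutive triangular numbers differ by n: T_{42} − T_{41} = 42.

42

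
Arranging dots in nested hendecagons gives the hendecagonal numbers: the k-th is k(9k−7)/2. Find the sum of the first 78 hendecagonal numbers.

Σ i(9i−7)/2 = (9Σi² − 7Σi) / 2 over i = 1..78.
Σi = 3081 and Σi² = 161239.
(9·161239 − 7·3081) / 2 = 1429584/2 = 714792.

714792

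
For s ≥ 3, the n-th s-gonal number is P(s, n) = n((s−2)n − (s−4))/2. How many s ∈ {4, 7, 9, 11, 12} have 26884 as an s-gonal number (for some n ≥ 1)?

s = 4: P(4, 163) = 26569 and P(4, 164) = 26896; 26884 is not s-gonal.
s = 7: P(7, 104) = 26884. ✓
s = 9: P(9, 88) = 26884. ✓
s = 11: P(11, 77) = 26411 and P(11, 78) = 27105; 26884 is not s-gonal.
s = 12: P(12, 73) = 26353 and P(12, 74) = 27084; 26884 is not s-gonal.
Hits: s ∈ {7, 9} → 2.

2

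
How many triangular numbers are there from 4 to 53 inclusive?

The n-th triangular number is n(n+1)/2.
Smallest index with value ≥ 4: n = 3 (giving 6).
Largest index with value ≤ 53: n = 9 (giving 45).
Indices 3 through 9: 7 terms.

7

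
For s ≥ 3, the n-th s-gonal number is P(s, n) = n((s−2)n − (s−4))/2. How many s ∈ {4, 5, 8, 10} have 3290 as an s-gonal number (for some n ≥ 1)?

1

s = 4: P(4, 57) = 3249 and P(4, 58) = 3364; 3290 is not s-gonal.
s = 5: P(5, 47) = 3290. ✓
s = 8: P(8, 33) = 3201 and P(8, 34) = 3400; 3290 is not s-gonal.
s = 10: P(10, 29) = 3277 and P(10, 30) = 3510; 3290 is not s-gonal.
Hits: s ∈ {5} → 1.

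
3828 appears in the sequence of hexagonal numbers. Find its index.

44

Set n(2n−1) = 3828, giving 2n² − n − 3828 = 0.
So n = (1 + 175) / 4 = 176/4 = 44.
Check: 44·(2·44 − 1) = 3828. ✓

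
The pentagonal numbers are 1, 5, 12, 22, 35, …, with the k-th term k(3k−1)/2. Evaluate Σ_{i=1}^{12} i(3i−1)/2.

936

Σ i(3i−1)/2 = (3Σi² − Σi) / 2 over i = 1..12.
Σi = 78 and Σi² = 650.
(3·650 − 1·78) / 2 = 1872/2 = 936.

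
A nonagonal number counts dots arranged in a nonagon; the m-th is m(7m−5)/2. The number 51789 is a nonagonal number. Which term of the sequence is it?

122

Set n(7n−5)/2 = 51789, giving 7n² − 5n − 103578 = 0.
The discriminant is 25 + 56·51789 = 2900209, and √2900209 = 1703.
So n = (5 + 1703) / 14 = 1708/14 = 122.
Check: 122·(7·122 − 5)/2 = 51789. ✓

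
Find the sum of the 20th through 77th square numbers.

152685

Σ_{i=20}^{77} i² = 155155 − 2470 = 152685.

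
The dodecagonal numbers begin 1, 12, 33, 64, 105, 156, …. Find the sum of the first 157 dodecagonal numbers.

Σ i(5i−4) = 5Σi² − 4Σi over i = 1..157.
Σi = 12403 and Σi² = 1302315.
5·1302315 − 4·12403 = 6461963.

6461963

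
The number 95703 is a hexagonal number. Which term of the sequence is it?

Set n(2n−1) = 95703, giving 2n² − n − 95703 = 0.
The discriminant is 1 + 8·95703 = 765625, and √765625 = 875.
So n = (1 + 875) / 4 = 876/4 = 219.
Check: 219·(2·219 − 1) = 95703. ✓

219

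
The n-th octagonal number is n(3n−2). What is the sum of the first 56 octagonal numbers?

Σ i(3i−2) = 3Σi² − 2Σi over i = 1..56.
Σi = 1596 and Σi² = 60116.
3·60116 − 2·1596 = 177156.

177156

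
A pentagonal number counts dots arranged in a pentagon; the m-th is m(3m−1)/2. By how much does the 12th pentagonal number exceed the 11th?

34

Consecutive pentagonal numbers differ by 3n − 2: here 3·12 − 2 = 34.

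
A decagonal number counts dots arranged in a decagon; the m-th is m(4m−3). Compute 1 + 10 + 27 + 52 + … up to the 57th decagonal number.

Σ i(4i−3) = 4Σi² − 3Σi over i = 1..57.
Σi = 1653 and Σi² = 63365.
4·63365 − 3·1653 = 248501.

248501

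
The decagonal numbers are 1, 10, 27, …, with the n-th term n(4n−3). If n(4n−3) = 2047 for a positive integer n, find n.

Set n(4n−3) = 2047, giving 4n² − 3n − 2047 = 0.
So n = (3 + 181) / 8 = 184/8 = 23.

23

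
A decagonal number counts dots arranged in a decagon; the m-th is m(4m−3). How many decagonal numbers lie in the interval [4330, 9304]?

The n-th decagonal number is n(4n−3).
Smallest index with value ≥ 4330: n = 34 (giving 4522).
Largest index with value ≤ 9304: n = 48 (giving 9072).
Indices 34 through 48: 15 terms.

15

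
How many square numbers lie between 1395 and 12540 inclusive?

The n-th square number is n².
Smallest index with value ≥ 1395: n = 38 (giving 1444).
Largest index with value ≤ 12540: n = 111 (giving 12321).
Indices 38 through 111: 74 terms.

74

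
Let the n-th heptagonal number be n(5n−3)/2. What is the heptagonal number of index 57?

8037

The 57th heptagonal number is n(5n−3)/2 with n = 57.
57·(5·57 − 3)/2 = 57·282/2 = 57·141 = 8037.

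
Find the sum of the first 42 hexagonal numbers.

50267

Σ i(2i−1) = 2Σi² − Σi over i = 1..42.
Σi = 903 and Σi² = 25585.
2·25585 − 1·903 = 50267.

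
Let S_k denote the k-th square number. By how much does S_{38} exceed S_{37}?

n² − (n−1)² = 2n − 1, so 38² − 37² = 2·38 − 1 = 75.

75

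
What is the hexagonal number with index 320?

The 320th hexagonal number is n(2n−1) with n = 320.
320·(2·320 − 1) = 320·639 = 204480.

204480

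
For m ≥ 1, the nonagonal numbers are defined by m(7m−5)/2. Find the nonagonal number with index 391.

534106

The 391st nonagonal number is n(7n−5)/2 with n = 391.
391·(7·391 − 5)/2 = 391·2732/2 = 391·1366 = 534106.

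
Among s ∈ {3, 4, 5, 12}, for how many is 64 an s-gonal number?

2

s = 3: P(3, 10) = 55 and P(3, 11) = 66; 64 is not s-gonal.
s = 4: P(4, 8) = 64. ✓
s = 5: P(5, 6) = 51 and P(5, 7) = 70; 64 is not s-gonal.
s = 12: P(12, 4) = 64. ✓
Hits: s ∈ {4, 12} → 2.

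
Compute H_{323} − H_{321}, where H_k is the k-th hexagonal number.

2574

323·(2·323 − 1) = 208335 and 321·(2·321 − 1) = 205761.
Difference: 208335 − 205761 = 2574.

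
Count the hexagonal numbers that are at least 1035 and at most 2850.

The n-th hexagonal number is n(2n−1).
Smallest index with value ≥ 1035: n = 23 (giving 1035).
Largest index with value ≤ 2850: n = 38 (giving 2850).
Indices 23 through 38: 16 terms.

16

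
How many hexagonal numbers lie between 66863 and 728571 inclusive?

420

The n-th hexagonal number is n(2n−1).
Smallest index with value ≥ 66863: n = 184 (giving 67528).
Largest index with value ≤ 728571: n = 603 (giving 726615).
Indices 184 through 603: 420 terms.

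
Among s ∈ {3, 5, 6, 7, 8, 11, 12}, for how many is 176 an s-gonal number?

s = 3: P(3, 18) = 171 and P(3, 19) = 190; 176 is not s-gonal.
s = 5: P(5, 11) = 176. ✓
s = 6: P(6, 9) = 153 and P(6, 10) = 190; 176 is not s-gonal.
s = 7: P(7, 8) = 148 and P(7, 9) = 189; 176 is not s-gonal.
s = 8: P(8, 8) = 176. ✓
s = 11: P(11, 6) = 141 and P(11, 7) = 196; 176 is not s-gonal.
s = 12: P(12, 6) = 156 and P(12, 7) = 217; 176 is not s-gonal.
Hits: s ∈ {5, 8} → 2.

2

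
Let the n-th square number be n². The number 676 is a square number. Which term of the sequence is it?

We need n² = 676, so n = √676 = 26.

26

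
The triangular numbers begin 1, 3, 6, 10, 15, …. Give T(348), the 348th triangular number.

The 348th triangular number is n(n+1)/2 with n = 348.
348·349/2 = 121452/2 = 60726.

60726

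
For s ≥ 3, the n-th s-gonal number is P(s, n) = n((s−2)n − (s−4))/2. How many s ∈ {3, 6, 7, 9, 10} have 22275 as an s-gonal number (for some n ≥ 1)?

s = 3: P(3, 210) = 22155 and P(3, 211) = 22366; 22275 is not s-gonal.
s = 6: P(6, 105) = 21945 and P(6, 106) = 22366; 22275 is not s-gonal.
s = 7: P(7, 94) = 21949 and P(7, 95) = 22420; 22275 is not s-gonal.
s = 9: P(9, 80) = 22200 and P(9, 81) = 22761; 22275 is not s-gonal.
s = 10: P(10, 75) = 22275. ✓
Hits: s ∈ {10} → 1.

1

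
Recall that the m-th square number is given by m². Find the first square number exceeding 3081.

Solve n² > 3081 for integer n.
The largest n with value ≤ 3081 is 55 (since 3025 ≤ 3081 < 3136), so the first above is n = 56, value 3136.

3136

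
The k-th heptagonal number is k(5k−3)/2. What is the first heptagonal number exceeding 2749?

Solve n(5n−3)/2 > 2749 for integer n.
The largest n with value ≤ 2749 is 33 (since 2673 ≤ 2749 < 2839), so the first above is n = 34, value 2839.

2839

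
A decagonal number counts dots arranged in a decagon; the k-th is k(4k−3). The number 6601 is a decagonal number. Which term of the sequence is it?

Set n(4n−3) = 6601, giving 4n² − 3n − 6601 = 0.
The discriminant is 9 + 16·6601 = 105625, and √105625 = 325.
So n = (3 + 325) / 8 = 328/8 = 41.

41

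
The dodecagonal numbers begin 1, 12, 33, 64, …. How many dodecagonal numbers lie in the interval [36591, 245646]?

137

The n-th dodecagonal number is n(5n−4).
Smallest index with value ≥ 36591: n = 86 (giving 36636).
Largest index with value ≤ 245646: n = 222 (giving 245532).
Indices 86 through 222: 137 terms.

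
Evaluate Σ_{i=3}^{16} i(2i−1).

2849

Σ i(2i−1) = 2Σi² − Σi over i = 3..16.
Σi = 136 − 3 = 133 and Σi² = 1496 − 5 = 1491.
2·1491 − 1·133 = 2849.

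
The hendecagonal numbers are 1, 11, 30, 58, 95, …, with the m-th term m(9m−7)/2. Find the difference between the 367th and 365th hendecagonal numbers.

367·(9·367 − 7)/2 = 604816 and 365·(9·365 − 7)/2 = 598235.
Difference: 604816 − 598235 = 6581.

6581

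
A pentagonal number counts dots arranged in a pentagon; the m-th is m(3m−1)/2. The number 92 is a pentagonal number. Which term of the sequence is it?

Set n(3n−1)/2 = 92, giving 3n² − n − 184 = 0.
The discriminant is 1 + 24·92 = 2209, and √2209 = 47.
So n = (1 + 47) / 6 = 48/6 = 8.
Check: 8·(3·8 − 1)/2 = 92. ✓

8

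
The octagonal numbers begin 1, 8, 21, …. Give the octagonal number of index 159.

75525

159·(3·159 − 2) = 159·475 = 75525.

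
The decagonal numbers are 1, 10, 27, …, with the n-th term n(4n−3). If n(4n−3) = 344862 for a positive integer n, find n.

Set n(4n−3) = 344862, giving 4n² − 3n − 344862 = 0.
So n = (3 + 2349) / 8 = 2352/8 = 294.

294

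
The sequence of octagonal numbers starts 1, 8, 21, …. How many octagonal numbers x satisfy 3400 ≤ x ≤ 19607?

The n-th octagonal number is n(3n−2).
Smallest index with value ≥ 3400: n = 34 (giving 3400).
Largest index with value ≤ 19607: n = 81 (giving 19521).
Indices 34 through 81: 48 terms.

48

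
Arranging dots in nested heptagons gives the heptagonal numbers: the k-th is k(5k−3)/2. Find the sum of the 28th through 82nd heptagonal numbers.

446050

Σ i(5i−3)/2 = (5Σi² − 3Σi) / 2 over i = 28..82.
Σi = 3403 − 378 = 3025 and Σi² = 187165 − 6930 = 180235.
(5·180235 − 3·3025) / 2 = 892100/2 = 446050.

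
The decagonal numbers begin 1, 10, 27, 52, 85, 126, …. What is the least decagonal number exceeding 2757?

Solve n(4n−3) > 2757 for integer n.
The largest n with value ≤ 2757 is 26 (since 2626 ≤ 2757 < 2835), so the first above is n = 27, value 2835.

2835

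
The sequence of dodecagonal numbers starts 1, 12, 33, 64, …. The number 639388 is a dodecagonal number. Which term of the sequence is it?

358

Set n(5n−4) = 639388, giving 5n² − 4n − 639388 = 0.
So n = (4 + 3576) / 10 = 3580/10 = 358.
Check: 358·(5·358 − 4) = 639388. ✓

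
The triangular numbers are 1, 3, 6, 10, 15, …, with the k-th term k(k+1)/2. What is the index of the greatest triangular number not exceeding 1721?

58

Solve n(n+1)/2 ≤ 1721 for integer n.
n = 58 gives 1711 ≤ 1721, while n = 59 gives 1770 > 1721; so the answer is index 58.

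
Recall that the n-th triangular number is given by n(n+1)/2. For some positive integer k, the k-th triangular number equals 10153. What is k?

Set n(n+1)/2 = 10153, giving n² + n − 20306 = 0.
The discriminant is 1 + 8·10153 = 81225, and √81225 = 285.
So n = (-1 + 285) / 2 = 284/2 = 142.

142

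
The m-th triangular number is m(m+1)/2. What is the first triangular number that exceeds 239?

253

Solve n(n+1)/2 > 239 for integer n.
The largest n with value ≤ 239 is 21 (since 231 ≤ 239 < 253), so the first above is n = 22, value 253.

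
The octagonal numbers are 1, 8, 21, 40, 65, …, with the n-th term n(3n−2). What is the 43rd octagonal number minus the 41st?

43·(3·43 − 2) = 5461 and 41·(3·41 − 2) = 4961.
Difference: 5461 − 4961 = 500.

500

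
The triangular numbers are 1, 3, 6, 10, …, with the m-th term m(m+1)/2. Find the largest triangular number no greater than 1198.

Solve n(n+1)/2 ≤ 1198 for integer n.
n = 48 gives 1176 ≤ 1198, while n = 49 gives 1225 > 1198; so the answer is 1176.

1176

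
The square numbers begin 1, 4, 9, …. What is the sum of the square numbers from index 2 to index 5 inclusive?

Σ_{i=2}^{5} i² = 55 − 1 = 54.

54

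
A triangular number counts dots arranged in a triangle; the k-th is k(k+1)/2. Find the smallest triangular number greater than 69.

Solve n(n+1)/2 > 69 for integer n.
The largest n with value ≤ 69 is 11 (since 66 ≤ 69 < 78), so the first above is n = 12, value 78.

78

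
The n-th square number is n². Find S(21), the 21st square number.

441

The 21st square number is n² with n = 21.
21² = 441.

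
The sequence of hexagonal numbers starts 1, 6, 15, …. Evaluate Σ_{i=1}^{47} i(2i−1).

Σ i(2i−1) = 2Σi² − Σi over i = 1..47.
Σi = 1128 and Σi² = 35720.
2·35720 − 1·1128 = 70312.

70312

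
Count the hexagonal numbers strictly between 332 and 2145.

The n-th hexagonal number is n(2n−1).
Smallest index with value > 332: n = 14 (giving 378).
Largest index with value < 2145: n = 32 (giving 2016).
Indices 14 through 32: 19 terms.

19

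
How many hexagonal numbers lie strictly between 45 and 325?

The n-th hexagonal number is n(2n−1).
Smallest index with value > 45: n = 6 (giving 66).
Largest index with value < 325: n = 12 (giving 276).
Indices 6 through 12: 7 terms.

7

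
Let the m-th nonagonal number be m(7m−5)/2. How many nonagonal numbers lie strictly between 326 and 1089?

7

The n-th nonagonal number is n(7n−5)/2.
Smallest index with value > 326: n = 11 (giving 396).
Largest index with value < 1089: n = 17 (giving 969).
Indices 11 through 17: 7 terms.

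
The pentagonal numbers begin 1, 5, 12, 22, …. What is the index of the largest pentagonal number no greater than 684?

Solve n(3n−1)/2 ≤ 684 for integer n.
n = 21 gives 651 ≤ 684, while n = 22 gives 715 > 684; so the answer is index 21.

21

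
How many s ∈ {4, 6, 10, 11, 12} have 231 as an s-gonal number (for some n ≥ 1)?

s = 4: P(4, 15) = 225 and P(4, 16) = 256; 231 is not s-gonal.
s = 6: P(6, 11) = 231. ✓
s = 10: P(10, 7) = 175 and P(10, 8) = 232; 231 is not s-gonal.
s = 11: P(11, 7) = 196 and P(11, 8) = 260; 231 is not s-gonal.
s = 12: P(12, 7) = 217 and P(12, 8) = 288; 231 is not s-gonal.
Hits: s ∈ {6} → 1.

1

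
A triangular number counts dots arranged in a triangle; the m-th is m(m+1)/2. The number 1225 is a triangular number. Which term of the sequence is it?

Set n(n+1)/2 = 1225, giving n² + n − 2450 = 0.
So n = (-1 + 99) / 2 = 98/2 = 49.

49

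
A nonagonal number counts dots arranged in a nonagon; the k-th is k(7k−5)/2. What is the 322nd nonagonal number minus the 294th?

322·(7·322 − 5)/2 = 362089 and 294·(7·294 − 5)/2 = 301791.
Difference: 362089 − 301791 = 60298.

60298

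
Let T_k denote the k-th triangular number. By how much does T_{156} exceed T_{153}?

465

156·157/2 = 12246 and 153·154/2 = 11781.
Difference: 12246 − 11781 = 465.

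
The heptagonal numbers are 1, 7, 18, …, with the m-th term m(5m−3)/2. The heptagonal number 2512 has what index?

Set n(5n−3)/2 = 2512, giving 5n² − 3n − 5024 = 0.
So n = (3 + 317) / 10 = 320/10 = 32.

32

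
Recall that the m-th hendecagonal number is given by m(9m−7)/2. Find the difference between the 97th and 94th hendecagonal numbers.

2568

97·(9·97 − 7)/2 = 42001 and 94·(9·94 − 7)/2 = 39433.
Difference: 42001 − 39433 = 2568.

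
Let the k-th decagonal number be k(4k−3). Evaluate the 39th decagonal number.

The 39th decagonal number is n(4n−3) with n = 39.
39·(4·39 − 3) = 39·153 = 5967.

5967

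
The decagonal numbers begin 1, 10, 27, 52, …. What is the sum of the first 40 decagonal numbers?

86100

Σ i(4i−3) = 4Σi² − 3Σi over i = 1..40.
Σi = 820 and Σi² = 22140.
4·22140 − 3·820 = 86100.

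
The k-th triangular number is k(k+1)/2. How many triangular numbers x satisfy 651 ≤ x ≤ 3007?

The n-th triangular number is n(n+1)/2.
Smallest index with value ≥ 651: n = 36 (giving 666).
Largest index with value ≤ 3007: n = 77 (giving 3003).
Indices 36 through 77: 42 terms.

42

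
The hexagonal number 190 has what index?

Set n(2n−1) = 190, giving 2n² − n − 190 = 0.
The discriminant is 1 + 8·190 = 1521, and √1521 = 39.
So n = (1 + 39) / 4 = 40/4 = 10.

10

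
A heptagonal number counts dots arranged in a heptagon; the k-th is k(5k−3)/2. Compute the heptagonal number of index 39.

3744

The 39th heptagonal number is n(5n−3)/2 with n = 39.
39·(5·39 − 3)/2 = 39·192/2 = 39·96 = 3744.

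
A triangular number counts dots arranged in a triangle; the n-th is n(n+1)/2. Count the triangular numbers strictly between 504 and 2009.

The n-th triangular number is n(n+1)/2.
Smallest index with value > 504: n = 32 (giving 528).
Largest index with value < 2009: n = 62 (giving 1953).
Indices 32 through 62: 31 terms.

31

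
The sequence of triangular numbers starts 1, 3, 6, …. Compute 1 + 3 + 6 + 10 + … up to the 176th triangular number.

924176

Σ i(i+1)/2 = (Σi² + Σi) / 2 over i = 1..176.
Σi = 15576 and Σi² = 1832776.
(1·1832776 + 1·15576) / 2 = 1848352/2 = 924176.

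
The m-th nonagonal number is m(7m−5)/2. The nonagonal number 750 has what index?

Set n(7n−5)/2 = 750, giving 7n² − 5n − 1500 = 0.
So n = (5 + 205) / 14 = 210/14 = 15.
Check: 15·(7·15 − 5)/2 = 750. ✓

15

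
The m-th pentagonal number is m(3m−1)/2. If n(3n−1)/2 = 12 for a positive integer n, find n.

3

Set n(3n−1)/2 = 12, giving 3n² − n − 24 = 0.
The discriminant is 1 + 24·12 = 289, and √289 = 17.
So n = (1 + 17) / 6 = 18/6 = 3.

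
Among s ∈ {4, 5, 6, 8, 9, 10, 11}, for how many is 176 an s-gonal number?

2

s = 4: P(4, 13) = 169 and P(4, 14) = 196; 176 is not s-gonal.
s = 5: P(5, 11) = 176. ✓
s = 6: P(6, 9) = 153 and P(6, 10) = 190; 176 is not s-gonal.
s = 8: P(8, 8) = 176. ✓
s = 9: P(9, 7) = 154 and P(9, 8) = 204; 176 is not s-gonal.
s = 10: P(10, 7) = 175 and P(10, 8) = 232; 176 is not s-gonal.
s = 11: P(11, 6) = 141 and P(11, 7) = 196; 176 is not s-gonal.
Hits: s ∈ {5, 8} → 2.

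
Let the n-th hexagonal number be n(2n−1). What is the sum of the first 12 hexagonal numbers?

1222

Σ i(2i−1) = 2Σi² − Σi over i = 1..12.
Σi = 78 and Σi² = 650.
2·650 − 1·78 = 1222.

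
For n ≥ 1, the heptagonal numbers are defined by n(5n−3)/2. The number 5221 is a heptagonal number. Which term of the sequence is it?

46

Set n(5n−3)/2 = 5221, giving 5n² − 3n − 10442 = 0.
The discriminant is 9 + 40·5221 = 208849, and √208849 = 457.
So n = (3 + 457) / 10 = 460/10 = 46.
Check: 46·(5·46 − 3)/2 = 5221. ✓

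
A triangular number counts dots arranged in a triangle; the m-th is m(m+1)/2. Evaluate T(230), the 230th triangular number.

230·231/2 = 53130/2 = 26565.

26565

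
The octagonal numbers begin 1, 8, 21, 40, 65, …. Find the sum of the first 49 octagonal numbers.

Σ i(3i−2) = 3Σi² − 2Σi over i = 1..49.
Σi = 1225 and Σi² = 40425.
3·40425 − 2·1225 = 118825.

118825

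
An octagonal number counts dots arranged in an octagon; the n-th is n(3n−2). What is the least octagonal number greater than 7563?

Solve n(3n−2) > 7563 for integer n.
The largest n with value ≤ 7563 is 50 (since 7400 ≤ 7563 < 7701), so the first above is n = 51, value 7701.

7701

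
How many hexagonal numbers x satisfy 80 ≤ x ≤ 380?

The n-th hexagonal number is n(2n−1).
Smallest index with value ≥ 80: n = 7 (giving 91).
Largest index with value ≤ 380: n = 14 (giving 378).
Indices 7 through 14: 8 terms.

8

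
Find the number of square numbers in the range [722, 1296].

10

The n-th square number is n².
Smallest index with value ≥ 722: n = 27 (giving 729).
Largest index with value ≤ 1296: n = 36 (giving 1296).
Indices 27 through 36: 10 terms.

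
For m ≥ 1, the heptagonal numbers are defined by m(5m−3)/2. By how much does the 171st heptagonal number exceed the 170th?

Consecutive heptagonal numbers differ by 5n − 4: here 5·171 − 4 = 851.

851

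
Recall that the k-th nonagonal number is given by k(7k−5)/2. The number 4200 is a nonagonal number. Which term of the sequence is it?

35

Set n(7n−5)/2 = 4200, giving 7n² − 5n − 8400 = 0.
The discriminant is 25 + 56·4200 = 235225, and √235225 = 485.
So n = (5 + 485) / 14 = 490/14 = 35.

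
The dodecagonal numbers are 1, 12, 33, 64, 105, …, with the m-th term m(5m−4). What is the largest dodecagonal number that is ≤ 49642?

49600

Solve n(5n−4) ≤ 49642 for integer n.
n = 100 gives 49600 ≤ 49642, while n = 101 gives 50601 > 49642; so the answer is 49600.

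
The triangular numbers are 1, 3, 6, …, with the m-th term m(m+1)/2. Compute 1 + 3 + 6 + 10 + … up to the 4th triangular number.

Σ i(i+1)/2 = (Σi² + Σi) / 2 over i = 1..4.
Σi = 10 and Σi² = 30.
(1·30 + 1·10) / 2 = 40/2 = 20.

20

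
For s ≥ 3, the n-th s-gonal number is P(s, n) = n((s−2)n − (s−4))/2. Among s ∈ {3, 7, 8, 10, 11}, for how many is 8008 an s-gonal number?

s = 3: P(3, 126) = 8001 and P(3, 127) = 8128; 8008 is not s-gonal.
s = 7: P(7, 56) = 7756 and P(7, 57) = 8037; 8008 is not s-gonal.
s = 8: P(8, 52) = 8008. ✓
s = 10: P(10, 45) = 7965 and P(10, 46) = 8326; 8008 is not s-gonal.
s = 11: P(11, 42) = 7791 and P(11, 43) = 8170; 8008 is not s-gonal.
Hits: s ∈ {8} → 1.

1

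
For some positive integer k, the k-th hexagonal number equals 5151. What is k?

51

Set n(2n−1) = 5151, giving 2n² − n − 5151 = 0.
The discriminant is 1 + 8·5151 = 41209, and √41209 = 203.
So n = (1 + 203) / 4 = 204/4 = 51.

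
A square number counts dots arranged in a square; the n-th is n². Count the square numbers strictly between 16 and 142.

The n-th square number is n².
Smallest index with value > 16: n = 5 (giving 25).
Largest index with value < 142: n = 11 (giving 121).
Indices 5 through 11: 7 terms.

7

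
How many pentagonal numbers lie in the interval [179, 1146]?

16

The n-th pentagonal number is n(3n−1)/2.
Smallest index with value ≥ 179: n = 12 (giving 210).
Largest index with value ≤ 1146: n = 27 (giving 1080).
Indices 12 through 27: 16 terms.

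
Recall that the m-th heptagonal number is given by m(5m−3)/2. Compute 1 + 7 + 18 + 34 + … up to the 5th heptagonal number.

115

Σ i(5i−3)/2 = (5Σi² − 3Σi) / 2 over i = 1..5.
Σi = 15 and Σi² = 55.
(5·55 − 3·15) / 2 = 230/2 = 115.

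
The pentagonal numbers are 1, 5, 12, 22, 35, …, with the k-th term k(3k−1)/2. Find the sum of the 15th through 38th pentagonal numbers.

26688

Σ i(3i−1)/2 = (3Σi² − Σi) / 2 over i = 15..38.
Σi = 741 − 105 = 636 and Σi² = 19019 − 1015 = 18004.
(3·18004 − 1·636) / 2 = 53376/2 = 26688.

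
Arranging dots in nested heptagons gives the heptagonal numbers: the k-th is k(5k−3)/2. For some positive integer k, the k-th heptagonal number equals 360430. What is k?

Set n(5n−3)/2 = 360430, giving 5n² − 3n − 720860 = 0.
The discriminant is 9 + 40·360430 = 14417209, and √14417209 = 3797.
So n = (3 + 3797) / 10 = 3800/10 = 380.

380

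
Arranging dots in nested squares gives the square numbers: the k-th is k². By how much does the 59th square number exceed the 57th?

59² = 3481 and 57² = 3249.
Difference: 3481 − 3249 = 232.

232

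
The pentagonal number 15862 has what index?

103

Set n(3n−1)/2 = 15862, giving 3n² − n − 31724 = 0.
The discriminant is 1 + 24·15862 = 380689, and √380689 = 617.
So n = (1 + 617) / 6 = 618/6 = 103.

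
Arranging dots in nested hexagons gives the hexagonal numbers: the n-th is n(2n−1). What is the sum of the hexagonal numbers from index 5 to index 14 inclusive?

1875

Σ i(2i−1) = 2Σi² − Σi over i = 5..14.
Σi = 105 − 10 = 95 and Σi² = 1015 − 30 = 985.
2·985 − 1·95 = 1875.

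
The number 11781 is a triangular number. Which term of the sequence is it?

Set n(n+1)/2 = 11781, giving n² + n − 23562 = 0.
The discriminant is 1 + 8·11781 = 94249, and √94249 = 307.
So n = (-1 + 307) / 2 = 306/2 = 153.

153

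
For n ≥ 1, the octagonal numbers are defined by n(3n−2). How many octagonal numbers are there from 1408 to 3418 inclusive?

13

The n-th octagonal number is n(3n−2).
Smallest index with value ≥ 1408: n = 22 (giving 1408).
Largest index with value ≤ 3418: n = 34 (giving 3400).
Indices 22 through 34: 13 terms.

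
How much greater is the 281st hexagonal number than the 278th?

3351

281·(2·281 − 1) = 157641 and 278·(2·278 − 1) = 154290.
Difference: 157641 − 154290 = 3351.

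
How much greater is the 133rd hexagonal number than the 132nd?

Consecutive hexagonal numbers differ by 4n − 3: here 4·133 − 3 = 529.

529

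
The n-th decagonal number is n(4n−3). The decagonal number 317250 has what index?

Set n(4n−3) = 317250, giving 4n² − 3n − 317250 = 0.
The discriminant is 9 + 16·317250 = 5076009, and √5076009 = 2253.
So n = (3 + 2253) / 8 = 2256/8 = 282.
Check: 282·(4·282 − 3) = 317250. ✓

282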